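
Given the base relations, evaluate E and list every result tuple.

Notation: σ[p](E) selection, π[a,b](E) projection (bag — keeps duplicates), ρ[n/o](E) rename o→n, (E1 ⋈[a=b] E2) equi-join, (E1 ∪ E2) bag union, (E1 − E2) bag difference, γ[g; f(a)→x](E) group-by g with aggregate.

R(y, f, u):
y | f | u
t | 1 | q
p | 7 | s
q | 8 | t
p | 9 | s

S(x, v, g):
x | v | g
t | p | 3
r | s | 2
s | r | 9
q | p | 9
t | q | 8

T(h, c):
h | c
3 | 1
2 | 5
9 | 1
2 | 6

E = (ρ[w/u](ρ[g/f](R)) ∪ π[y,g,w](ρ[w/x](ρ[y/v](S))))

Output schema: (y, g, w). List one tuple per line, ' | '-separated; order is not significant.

Per-node cardinality:
  R → 4
  ρ[g/f](R) → 4
  ρ[w/u](ρ[g/f](R)) → 4
  S → 5
  ρ[y/v](S) → 5
  ρ[w/x](ρ[y/v](S)) → 5
  π[y,g,w](ρ[w/x](ρ[y/v](S))) → 5
  (ρ[w/u](ρ[g/f](R)) ∪ π[y,g,w](ρ[w/x](ρ[y/v](S)))) → 9

== RESULT ==
y | g | w
p | 3 | t
p | 7 | s
p | 9 | q
p | 9 | s
q | 8 | t
q | 8 | t
r | 9 | s
s | 2 | r
t | 1 | q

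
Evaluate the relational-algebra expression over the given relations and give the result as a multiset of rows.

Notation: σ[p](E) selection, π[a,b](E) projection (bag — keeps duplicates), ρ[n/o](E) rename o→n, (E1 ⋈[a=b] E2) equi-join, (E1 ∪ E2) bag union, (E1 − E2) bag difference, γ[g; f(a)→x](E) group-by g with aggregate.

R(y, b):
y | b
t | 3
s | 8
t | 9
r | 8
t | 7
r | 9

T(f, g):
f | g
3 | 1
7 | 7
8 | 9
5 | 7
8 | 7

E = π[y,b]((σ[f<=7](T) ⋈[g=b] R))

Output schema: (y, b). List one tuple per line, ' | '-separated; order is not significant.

Stepwise |·|:
  T → 5
  σ[f<=7](T) → 3
  R → 6
  (σ[f<=7](T) ⋈[g=b] R) → 2
  π[y,b]((σ[f<=7](T) ⋈[g=b] R)) → 2

== RESULT ==
y | b
t | 7
t | 7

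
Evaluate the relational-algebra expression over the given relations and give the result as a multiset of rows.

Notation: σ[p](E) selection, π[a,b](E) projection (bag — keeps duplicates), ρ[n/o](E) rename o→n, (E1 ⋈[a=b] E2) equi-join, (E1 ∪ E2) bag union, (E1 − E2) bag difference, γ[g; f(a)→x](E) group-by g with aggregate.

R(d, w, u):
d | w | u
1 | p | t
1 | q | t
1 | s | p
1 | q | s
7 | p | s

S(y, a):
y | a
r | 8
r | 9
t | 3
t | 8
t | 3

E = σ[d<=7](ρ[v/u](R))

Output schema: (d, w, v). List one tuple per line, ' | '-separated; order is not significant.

Stepwise |·|:
  R → 5
  ρ[v/u](R) → 5
  σ[d<=7](ρ[v/u](R)) → 5

== RESULT ==
d | w | v
1 | p | t
1 | q | s
1 | q | t
1 | s | p
7 | p | s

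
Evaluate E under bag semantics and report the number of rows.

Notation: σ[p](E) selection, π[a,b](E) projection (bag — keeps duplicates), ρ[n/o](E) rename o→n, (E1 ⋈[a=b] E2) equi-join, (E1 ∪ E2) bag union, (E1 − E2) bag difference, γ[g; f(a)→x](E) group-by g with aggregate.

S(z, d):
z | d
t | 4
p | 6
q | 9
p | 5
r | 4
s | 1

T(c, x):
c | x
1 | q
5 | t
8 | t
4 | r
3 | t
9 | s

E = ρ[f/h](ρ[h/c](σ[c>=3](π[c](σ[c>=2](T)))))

Stepwise |·|:
  T → 6
  σ[c>=2](T) → 5
  π[c](σ[c>=2](T)) → 5
  σ[c>=3](π[c](σ[c>=2](T))) → 5
  ρ[h/c](σ[c>=3](π[c](σ[c>=2](T)))) → 5
  ρ[f/h](ρ[h/c](σ[c>=3](π[c](σ[c>=2](T))))) → 5

|E| = 5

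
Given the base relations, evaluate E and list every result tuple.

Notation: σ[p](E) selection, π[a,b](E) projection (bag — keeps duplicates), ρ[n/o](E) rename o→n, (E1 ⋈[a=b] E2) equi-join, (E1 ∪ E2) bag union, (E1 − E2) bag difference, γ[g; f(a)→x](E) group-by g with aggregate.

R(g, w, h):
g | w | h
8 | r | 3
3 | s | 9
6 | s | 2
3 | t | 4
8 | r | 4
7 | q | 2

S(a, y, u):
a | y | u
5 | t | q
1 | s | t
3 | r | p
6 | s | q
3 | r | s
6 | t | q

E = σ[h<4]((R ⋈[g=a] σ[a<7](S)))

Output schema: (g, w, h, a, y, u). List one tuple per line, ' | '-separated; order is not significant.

Row counts bottom-up:
  R → 6
  S → 6
  σ[a<7](S) → 6
  (R ⋈[g=a] σ[a<7](S)) → 6
  σ[h<4]((R ⋈[g=a] σ[a<7](S))) → 2

== RESULT ==
g | w | h | a | y | u
6 | s | 2 | 6 | s | q
6 | s | 2 | 6 | t | q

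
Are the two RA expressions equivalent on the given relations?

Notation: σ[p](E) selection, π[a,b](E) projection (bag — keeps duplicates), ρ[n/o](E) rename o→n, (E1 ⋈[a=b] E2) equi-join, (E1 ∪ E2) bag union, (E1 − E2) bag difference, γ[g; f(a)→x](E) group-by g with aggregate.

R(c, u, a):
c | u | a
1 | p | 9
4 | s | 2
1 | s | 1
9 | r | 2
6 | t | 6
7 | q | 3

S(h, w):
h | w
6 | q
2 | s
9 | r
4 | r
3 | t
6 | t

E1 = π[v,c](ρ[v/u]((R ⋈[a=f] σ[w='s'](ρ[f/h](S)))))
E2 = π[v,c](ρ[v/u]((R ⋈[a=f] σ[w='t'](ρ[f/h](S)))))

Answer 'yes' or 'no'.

E1 stepwise |·|:
  R → 6
  S → 6
  ρ[f/h](S) → 6
  σ[w='s'](ρ[f/h](S)) → 1
  (R ⋈[a=f] σ[w='s'](ρ[f/h](S))) → 2
  ρ[v/u]((R ⋈[a=f] σ[w='s'](ρ[f/h](S)))) → 2
  π[v,c](ρ[v/u]((R ⋈[a=f] σ[w='s'](ρ[f/h](S))))) → 2
E2 stepwise |·|:
  R → 6
  S → 6
  ρ[f/h](S) → 6
  σ[w='t'](ρ[f/h](S)) → 2
  (R ⋈[a=f] σ[w='t'](ρ[f/h](S))) → 2
  ρ[v/u]((R ⋈[a=f] σ[w='t'](ρ[f/h](S)))) → 2
  π[v,c](ρ[v/u]((R ⋈[a=f] σ[w='t'](ρ[f/h](S))))) → 2

E1 result:
v | c
r | 9
s | 4
E2 result:
v | c
q | 7
t | 6
Witness: ('s', 4) appears 1× in E1 but 0× in E2.

no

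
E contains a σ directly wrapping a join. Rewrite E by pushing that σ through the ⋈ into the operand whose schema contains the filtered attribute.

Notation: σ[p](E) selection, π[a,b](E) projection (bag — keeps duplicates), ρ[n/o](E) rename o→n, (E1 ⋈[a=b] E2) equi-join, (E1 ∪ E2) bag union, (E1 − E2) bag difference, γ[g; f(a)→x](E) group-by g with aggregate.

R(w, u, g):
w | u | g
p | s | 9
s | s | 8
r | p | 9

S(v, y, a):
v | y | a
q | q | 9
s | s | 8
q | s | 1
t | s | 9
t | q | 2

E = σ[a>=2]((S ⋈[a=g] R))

σ filters on a, owned by the left side.
E' = (σ[a>=2](S) ⋈[a=g] R)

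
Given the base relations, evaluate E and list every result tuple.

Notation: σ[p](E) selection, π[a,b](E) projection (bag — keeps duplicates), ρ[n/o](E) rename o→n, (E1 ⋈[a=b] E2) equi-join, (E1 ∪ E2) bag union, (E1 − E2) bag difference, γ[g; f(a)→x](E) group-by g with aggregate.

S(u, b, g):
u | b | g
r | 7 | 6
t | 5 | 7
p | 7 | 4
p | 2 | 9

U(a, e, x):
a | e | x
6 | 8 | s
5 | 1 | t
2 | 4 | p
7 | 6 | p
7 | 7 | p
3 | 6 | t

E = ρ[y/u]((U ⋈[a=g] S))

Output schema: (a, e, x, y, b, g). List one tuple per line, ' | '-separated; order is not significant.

Per-node cardinality:
  U → 6
  S → 4
  (U ⋈[a=g] S) → 3
  ρ[y/u]((U ⋈[a=g] S)) → 3

== RESULT ==
a | e | x | y | b | g
6 | 8 | s | r | 7 | 6
7 | 6 | p | t | 5 | 7
7 | 7 | p | t | 5 | 7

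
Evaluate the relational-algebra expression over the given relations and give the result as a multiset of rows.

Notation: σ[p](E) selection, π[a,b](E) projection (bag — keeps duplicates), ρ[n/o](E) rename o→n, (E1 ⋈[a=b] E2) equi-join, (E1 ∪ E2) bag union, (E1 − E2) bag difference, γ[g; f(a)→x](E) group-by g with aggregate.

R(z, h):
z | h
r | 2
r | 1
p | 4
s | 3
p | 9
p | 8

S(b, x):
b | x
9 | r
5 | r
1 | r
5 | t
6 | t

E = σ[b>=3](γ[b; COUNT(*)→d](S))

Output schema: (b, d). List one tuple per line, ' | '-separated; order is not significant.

Row counts bottom-up:
  S → 5
  γ[b; COUNT(*)→d](S) → 4
  σ[b>=3](γ[b; COUNT(*)→d](S)) → 3

== RESULT ==
b | d
5 | 2
6 | 1
9 | 1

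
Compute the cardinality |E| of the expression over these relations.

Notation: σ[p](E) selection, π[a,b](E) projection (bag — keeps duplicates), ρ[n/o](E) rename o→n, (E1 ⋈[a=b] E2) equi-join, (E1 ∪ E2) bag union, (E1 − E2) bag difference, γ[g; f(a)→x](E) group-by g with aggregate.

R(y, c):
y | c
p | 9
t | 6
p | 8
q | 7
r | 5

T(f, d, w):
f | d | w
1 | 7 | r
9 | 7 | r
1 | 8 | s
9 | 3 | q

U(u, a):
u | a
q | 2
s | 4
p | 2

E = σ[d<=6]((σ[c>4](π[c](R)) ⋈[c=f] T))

Subexpression sizes:
  R → 5
  π[c](R) → 5
  σ[c>4](π[c](R)) → 5
  T → 4
  (σ[c>4](π[c](R)) ⋈[c=f] T) → 2
  σ[d<=6]((σ[c>4](π[c](R)) ⋈[c=f] T)) → 1

|E| = 1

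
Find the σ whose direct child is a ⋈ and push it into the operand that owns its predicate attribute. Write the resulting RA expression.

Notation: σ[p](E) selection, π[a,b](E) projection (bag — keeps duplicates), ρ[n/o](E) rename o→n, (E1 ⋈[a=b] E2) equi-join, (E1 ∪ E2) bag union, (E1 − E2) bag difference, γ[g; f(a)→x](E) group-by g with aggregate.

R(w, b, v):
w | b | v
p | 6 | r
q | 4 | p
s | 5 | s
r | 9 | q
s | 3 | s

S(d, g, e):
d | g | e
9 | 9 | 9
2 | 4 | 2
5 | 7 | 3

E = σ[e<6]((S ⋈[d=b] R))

σ filters on e, owned by the left side.
E' = (σ[e<6](S) ⋈[d=b] R)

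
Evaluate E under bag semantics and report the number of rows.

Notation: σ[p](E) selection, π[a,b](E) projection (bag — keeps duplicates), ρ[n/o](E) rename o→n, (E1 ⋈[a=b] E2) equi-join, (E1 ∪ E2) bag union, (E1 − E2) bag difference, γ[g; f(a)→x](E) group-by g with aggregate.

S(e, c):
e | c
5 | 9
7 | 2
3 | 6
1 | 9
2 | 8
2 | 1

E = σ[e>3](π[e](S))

Row counts bottom-up:
  S → 6
  π[e](S) → 6
  σ[e>3](π[e](S)) → 2

|E| = 2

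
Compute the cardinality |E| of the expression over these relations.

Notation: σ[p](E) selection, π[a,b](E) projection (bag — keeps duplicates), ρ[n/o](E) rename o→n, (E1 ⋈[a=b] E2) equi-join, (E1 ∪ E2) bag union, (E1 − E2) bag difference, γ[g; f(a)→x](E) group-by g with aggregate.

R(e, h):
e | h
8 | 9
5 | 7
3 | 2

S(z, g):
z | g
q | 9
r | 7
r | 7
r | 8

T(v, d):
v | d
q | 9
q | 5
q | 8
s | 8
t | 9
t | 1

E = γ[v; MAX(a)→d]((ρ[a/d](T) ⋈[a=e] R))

Per-node cardinality:
  T → 6
  ρ[a/d](T) → 6
  R → 3
  (ρ[a/d](T) ⋈[a=e] R) → 3
  γ[v; MAX(a)→d]((ρ[a/d](T) ⋈[a=e] R)) → 2

|E| = 2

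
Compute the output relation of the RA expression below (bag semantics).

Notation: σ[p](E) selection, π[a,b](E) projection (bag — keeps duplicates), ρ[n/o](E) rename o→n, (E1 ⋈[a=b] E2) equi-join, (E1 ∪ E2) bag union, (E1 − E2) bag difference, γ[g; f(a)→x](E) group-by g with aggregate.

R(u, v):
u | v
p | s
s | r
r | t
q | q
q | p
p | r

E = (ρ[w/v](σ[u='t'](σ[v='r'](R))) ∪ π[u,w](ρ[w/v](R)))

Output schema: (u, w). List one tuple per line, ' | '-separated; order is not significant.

Row counts bottom-up:
  R → 6
  σ[v='r'](R) → 2
  σ[u='t'](σ[v='r'](R)) → 0
  ρ[w/v](σ[u='t'](σ[v='r'](R))) → 0
  R → 6
  ρ[w/v](R) → 6
  π[u,w](ρ[w/v](R)) → 6
  (ρ[w/v](σ[u='t'](σ[v='r'](R))) ∪ π[u,w](ρ[w/v](R))) → 6

== RESULT ==
u | w
p | r
p | s
q | p
q | q
r | t
s | r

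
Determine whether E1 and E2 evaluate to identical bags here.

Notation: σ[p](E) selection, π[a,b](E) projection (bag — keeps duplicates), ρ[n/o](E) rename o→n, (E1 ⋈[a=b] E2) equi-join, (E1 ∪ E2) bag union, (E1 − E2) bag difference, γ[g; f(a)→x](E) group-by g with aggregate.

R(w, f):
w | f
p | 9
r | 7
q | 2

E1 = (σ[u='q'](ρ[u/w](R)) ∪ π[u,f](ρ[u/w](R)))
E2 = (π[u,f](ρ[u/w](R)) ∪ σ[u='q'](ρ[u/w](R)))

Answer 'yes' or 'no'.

E1 per-node cardinality:
  R → 3
  ρ[u/w](R) → 3
  σ[u='q'](ρ[u/w](R)) → 1
  R → 3
  ρ[u/w](R) → 3
  π[u,f](ρ[u/w](R)) → 3
  (σ[u='q'](ρ[u/w](R)) ∪ π[u,f](ρ[u/w](R))) → 4
E2 per-node cardinality:
  R → 3
  ρ[u/w](R) → 3
  π[u,f](ρ[u/w](R)) → 3
  R → 3
  ρ[u/w](R) → 3
  σ[u='q'](ρ[u/w](R)) → 1
  (π[u,f](ρ[u/w](R)) ∪ σ[u='q'](ρ[u/w](R))) → 4

E1 and E2 produce the same multiset:
u | f
p | 9
q | 2
q | 2
r | 7

yes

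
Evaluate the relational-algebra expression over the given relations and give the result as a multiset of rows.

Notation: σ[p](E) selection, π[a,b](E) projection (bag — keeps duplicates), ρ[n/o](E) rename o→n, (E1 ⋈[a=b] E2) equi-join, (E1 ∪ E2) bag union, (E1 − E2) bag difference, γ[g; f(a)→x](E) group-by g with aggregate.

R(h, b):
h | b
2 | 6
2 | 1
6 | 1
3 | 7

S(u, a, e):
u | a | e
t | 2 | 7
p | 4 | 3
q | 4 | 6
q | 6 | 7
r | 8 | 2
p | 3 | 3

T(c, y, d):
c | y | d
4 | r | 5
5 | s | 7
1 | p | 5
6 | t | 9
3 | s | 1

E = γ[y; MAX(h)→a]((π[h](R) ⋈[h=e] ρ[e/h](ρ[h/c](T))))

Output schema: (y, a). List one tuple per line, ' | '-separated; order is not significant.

Row counts bottom-up:
  R → 4
  π[h](R) → 4
  T → 5
  ρ[h/c](T) → 5
  ρ[e/h](ρ[h/c](T)) → 5
  (π[h](R) ⋈[h=e] ρ[e/h](ρ[h/c](T))) → 2
  γ[y; MAX(h)→a]((π[h](R) ⋈[h=e] ρ[e/h](ρ[h/c](T)))) → 2

== RESULT ==
y | a
s | 3
t | 6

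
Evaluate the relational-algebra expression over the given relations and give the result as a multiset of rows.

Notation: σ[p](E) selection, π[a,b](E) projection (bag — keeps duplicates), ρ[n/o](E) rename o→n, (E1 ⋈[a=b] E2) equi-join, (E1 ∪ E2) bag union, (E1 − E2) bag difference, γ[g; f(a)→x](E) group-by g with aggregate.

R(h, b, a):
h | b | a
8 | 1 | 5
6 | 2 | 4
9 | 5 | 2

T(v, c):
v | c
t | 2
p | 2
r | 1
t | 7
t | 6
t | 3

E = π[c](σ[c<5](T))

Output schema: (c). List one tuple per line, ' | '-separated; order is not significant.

Row counts bottom-up:
  T → 6
  σ[c<5](T) → 4
  π[c](σ[c<5](T)) → 4

== RESULT ==
c
1
2
2
3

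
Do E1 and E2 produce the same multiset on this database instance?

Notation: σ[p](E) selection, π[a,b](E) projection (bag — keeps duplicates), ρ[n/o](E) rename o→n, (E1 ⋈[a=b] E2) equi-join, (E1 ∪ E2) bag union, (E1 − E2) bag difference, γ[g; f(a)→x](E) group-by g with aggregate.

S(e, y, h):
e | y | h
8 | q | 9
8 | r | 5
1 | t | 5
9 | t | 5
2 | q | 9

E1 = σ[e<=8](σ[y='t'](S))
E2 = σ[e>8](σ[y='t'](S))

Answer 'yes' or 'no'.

E1 per-node cardinality:
  S → 5
  σ[y='t'](S) → 2
  σ[e<=8](σ[y='t'](S)) → 1
E2 per-node cardinality:
  S → 5
  σ[y='t'](S) → 2
  σ[e>8](σ[y='t'](S)) → 1

E1 result:
e | y | h
1 | t | 5
E2 result:
e | y | h
9 | t | 5
Witness: (9, 't', 5) appears 0× in E1 but 1× in E2.

no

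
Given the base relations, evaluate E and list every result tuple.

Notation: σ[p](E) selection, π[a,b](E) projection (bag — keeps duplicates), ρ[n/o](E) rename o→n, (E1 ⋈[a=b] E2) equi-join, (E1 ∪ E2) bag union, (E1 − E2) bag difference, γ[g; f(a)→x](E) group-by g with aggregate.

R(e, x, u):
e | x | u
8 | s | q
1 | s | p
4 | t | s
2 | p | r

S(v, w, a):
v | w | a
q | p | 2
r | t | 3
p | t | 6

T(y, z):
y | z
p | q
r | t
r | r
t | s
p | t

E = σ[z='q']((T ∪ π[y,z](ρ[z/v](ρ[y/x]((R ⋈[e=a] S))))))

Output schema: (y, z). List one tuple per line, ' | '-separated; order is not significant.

Stepwise |·|:
  T → 5
  R → 4
  S → 3
  (R ⋈[e=a] S) → 1
  ρ[y/x]((R ⋈[e=a] S)) → 1
  ρ[z/v](ρ[y/x]((R ⋈[e=a] S))) → 1
  π[y,z](ρ[z/v](ρ[y/x]((R ⋈[e=a] S)))) → 1
  (T ∪ π[y,z](ρ[z/v](ρ[y/x]((R ⋈[e=a] S))))) → 6
  σ[z='q']((T ∪ π[y,z](ρ[z/v](ρ[y/x]((R ⋈[e=a] S)))))) → 2

== RESULT ==
y | z
p | q
p | q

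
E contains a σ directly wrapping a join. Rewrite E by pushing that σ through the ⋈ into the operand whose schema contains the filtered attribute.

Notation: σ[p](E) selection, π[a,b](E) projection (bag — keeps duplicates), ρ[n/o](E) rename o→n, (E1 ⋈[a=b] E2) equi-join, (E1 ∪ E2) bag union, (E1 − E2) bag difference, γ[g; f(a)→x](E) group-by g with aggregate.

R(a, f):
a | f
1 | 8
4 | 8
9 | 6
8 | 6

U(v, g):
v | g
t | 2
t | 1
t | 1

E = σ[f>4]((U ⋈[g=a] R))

σ filters on f, owned by the right side.
E' = (U ⋈[g=a] σ[f>4](R))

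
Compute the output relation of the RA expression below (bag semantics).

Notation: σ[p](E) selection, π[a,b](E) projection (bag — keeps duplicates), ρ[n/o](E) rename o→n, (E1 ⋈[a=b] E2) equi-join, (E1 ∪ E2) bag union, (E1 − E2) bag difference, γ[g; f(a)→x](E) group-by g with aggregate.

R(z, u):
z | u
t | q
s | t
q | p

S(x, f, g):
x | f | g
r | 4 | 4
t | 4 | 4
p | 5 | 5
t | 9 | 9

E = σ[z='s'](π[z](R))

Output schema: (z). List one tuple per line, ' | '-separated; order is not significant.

Stepwise |·|:
  R → 3
  π[z](R) → 3
  σ[z='s'](π[z](R)) → 1

== RESULT ==
z
s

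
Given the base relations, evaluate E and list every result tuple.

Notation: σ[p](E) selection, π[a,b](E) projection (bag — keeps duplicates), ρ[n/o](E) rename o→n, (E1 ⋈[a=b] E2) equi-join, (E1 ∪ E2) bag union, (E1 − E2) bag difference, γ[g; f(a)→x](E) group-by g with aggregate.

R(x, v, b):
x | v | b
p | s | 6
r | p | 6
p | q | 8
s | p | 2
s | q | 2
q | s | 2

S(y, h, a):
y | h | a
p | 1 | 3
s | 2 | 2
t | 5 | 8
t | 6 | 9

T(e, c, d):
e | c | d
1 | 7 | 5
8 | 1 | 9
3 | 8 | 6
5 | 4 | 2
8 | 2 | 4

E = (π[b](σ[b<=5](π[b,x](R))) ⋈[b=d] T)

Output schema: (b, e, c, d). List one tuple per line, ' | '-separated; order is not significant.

Stepwise |·|:
  R → 6
  π[b,x](R) → 6
  σ[b<=5](π[b,x](R)) → 3
  π[b](σ[b<=5](π[b,x](R))) → 3
  T → 5
  (π[b](σ[b<=5](π[b,x](R))) ⋈[b=d] T) → 3

== RESULT ==
b | e | c | d
2 | 5 | 4 | 2
2 | 5 | 4 | 2
2 | 5 | 4 | 2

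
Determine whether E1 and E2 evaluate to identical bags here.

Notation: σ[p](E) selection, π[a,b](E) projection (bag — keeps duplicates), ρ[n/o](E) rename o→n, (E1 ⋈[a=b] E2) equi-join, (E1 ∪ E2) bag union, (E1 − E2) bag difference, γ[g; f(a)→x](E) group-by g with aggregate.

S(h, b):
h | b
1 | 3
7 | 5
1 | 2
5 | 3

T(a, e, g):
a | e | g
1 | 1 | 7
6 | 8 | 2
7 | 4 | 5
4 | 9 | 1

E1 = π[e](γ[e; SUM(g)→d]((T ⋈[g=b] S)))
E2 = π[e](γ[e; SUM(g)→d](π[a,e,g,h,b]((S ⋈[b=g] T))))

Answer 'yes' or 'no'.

E1 subexpression sizes:
  T → 4
  S → 4
  (T ⋈[g=b] S) → 2
  γ[e; SUM(g)→d]((T ⋈[g=b] S)) → 2
  π[e](γ[e; SUM(g)→d]((T ⋈[g=b] S))) → 2
E2 subexpression sizes:
  S → 4
  T → 4
  (S ⋈[b=g] T) → 2
  π[a,e,g,h,b]((S ⋈[b=g] T)) → 2
  γ[e; SUM(g)→d](π[a,e,g,h,b]((S ⋈[b=g] T))) → 2
  π[e](γ[e; SUM(g)→d](π[a,e,g,h,b]((S ⋈[b=g] T)))) → 2

E1 and E2 produce the same multiset:
e
4
8

yes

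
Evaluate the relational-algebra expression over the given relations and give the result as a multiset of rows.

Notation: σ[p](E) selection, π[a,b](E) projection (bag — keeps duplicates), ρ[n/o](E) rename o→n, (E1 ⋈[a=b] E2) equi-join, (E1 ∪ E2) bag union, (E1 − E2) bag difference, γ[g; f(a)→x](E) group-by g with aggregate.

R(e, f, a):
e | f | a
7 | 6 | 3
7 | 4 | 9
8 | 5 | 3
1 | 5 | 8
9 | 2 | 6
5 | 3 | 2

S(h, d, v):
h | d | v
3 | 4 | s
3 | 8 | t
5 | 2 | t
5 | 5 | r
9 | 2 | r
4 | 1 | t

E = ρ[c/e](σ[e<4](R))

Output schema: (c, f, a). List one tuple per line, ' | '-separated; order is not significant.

Per-node cardinality:
  R → 6
  σ[e<4](R) → 1
  ρ[c/e](σ[e<4](R)) → 1

== RESULT ==
c | f | a
1 | 5 | 8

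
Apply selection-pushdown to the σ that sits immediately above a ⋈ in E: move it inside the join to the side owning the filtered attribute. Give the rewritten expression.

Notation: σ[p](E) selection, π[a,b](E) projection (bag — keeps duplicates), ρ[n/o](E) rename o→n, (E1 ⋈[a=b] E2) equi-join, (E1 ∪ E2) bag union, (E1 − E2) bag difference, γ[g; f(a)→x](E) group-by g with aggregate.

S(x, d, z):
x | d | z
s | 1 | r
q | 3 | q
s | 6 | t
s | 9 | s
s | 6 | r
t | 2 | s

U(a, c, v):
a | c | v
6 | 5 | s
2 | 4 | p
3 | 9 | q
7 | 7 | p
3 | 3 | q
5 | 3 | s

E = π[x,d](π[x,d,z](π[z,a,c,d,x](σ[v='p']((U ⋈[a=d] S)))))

σ filters on v, owned by the left side.
E' = π[x,d](π[x,d,z](π[z,a,c,d,x]((σ[v='p'](U) ⋈[a=d] S))))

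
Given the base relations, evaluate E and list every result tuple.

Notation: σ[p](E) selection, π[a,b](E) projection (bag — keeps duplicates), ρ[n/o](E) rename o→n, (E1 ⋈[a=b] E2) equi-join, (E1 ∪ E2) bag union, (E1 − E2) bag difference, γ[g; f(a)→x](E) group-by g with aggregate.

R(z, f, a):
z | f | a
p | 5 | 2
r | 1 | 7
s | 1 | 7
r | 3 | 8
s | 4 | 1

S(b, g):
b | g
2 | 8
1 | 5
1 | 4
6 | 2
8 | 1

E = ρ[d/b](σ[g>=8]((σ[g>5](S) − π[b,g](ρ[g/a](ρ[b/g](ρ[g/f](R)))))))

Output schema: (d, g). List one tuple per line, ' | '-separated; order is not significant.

Per-node cardinality:
  S → 5
  σ[g>5](S) → 1
  R → 5
  ρ[g/f](R) → 5
  ρ[b/g](ρ[g/f](R)) → 5
  ρ[g/a](ρ[b/g](ρ[g/f](R))) → 5
  π[b,g](ρ[g/a](ρ[b/g](ρ[g/f](R)))) → 5
  (σ[g>5](S) − π[b,g](ρ[g/a](ρ[b/g](ρ[g/f](R))))) → 1
  σ[g>=8]((σ[g>5](S) − π[b,g](ρ[g/a](ρ[b/g](ρ[g/f](R)))))) → 1
  ρ[d/b](σ[g>=8]((σ[g>5](S) − π[b,g](ρ[g/a](ρ[b/g](ρ[g/f](R))))))) → 1

== RESULT ==
d | g
2 | 8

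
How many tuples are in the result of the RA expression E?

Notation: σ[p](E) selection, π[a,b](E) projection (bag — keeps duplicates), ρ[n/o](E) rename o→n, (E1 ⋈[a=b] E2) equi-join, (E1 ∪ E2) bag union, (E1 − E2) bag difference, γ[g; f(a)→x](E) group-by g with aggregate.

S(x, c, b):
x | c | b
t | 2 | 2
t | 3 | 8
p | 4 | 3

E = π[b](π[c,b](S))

Subexpression sizes:
  S → 3
  π[c,b](S) → 3
  π[b](π[c,b](S)) → 3

|E| = 3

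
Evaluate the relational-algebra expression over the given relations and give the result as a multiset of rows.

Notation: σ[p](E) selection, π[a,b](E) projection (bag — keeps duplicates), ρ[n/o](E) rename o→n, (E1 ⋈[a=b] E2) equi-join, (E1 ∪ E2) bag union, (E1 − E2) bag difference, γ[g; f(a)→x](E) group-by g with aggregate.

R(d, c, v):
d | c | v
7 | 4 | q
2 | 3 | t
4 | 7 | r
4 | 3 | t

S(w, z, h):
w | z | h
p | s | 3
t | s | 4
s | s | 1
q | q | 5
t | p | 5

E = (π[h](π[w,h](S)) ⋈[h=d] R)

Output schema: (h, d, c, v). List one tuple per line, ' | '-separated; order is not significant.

Stepwise |·|:
  S → 5
  π[w,h](S) → 5
  π[h](π[w,h](S)) → 5
  R → 4
  (π[h](π[w,h](S)) ⋈[h=d] R) → 2

== RESULT ==
h | d | c | v
4 | 4 | 3 | t
4 | 4 | 7 | r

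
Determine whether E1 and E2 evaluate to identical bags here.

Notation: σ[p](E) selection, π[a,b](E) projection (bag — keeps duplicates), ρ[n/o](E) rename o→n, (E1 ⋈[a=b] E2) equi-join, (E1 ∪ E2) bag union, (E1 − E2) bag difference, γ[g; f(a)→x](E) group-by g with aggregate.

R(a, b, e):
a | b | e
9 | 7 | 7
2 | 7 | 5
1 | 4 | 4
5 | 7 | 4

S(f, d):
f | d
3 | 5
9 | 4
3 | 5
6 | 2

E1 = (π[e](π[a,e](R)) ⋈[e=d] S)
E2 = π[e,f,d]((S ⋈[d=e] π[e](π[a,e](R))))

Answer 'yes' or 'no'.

E1 row counts bottom-up:
  R → 4
  π[a,e](R) → 4
  π[e](π[a,e](R)) → 4
  S → 4
  (π[e](π[a,e](R)) ⋈[e=d] S) → 4
E2 row counts bottom-up:
  S → 4
  R → 4
  π[a,e](R) → 4
  π[e](π[a,e](R)) → 4
  (S ⋈[d=e] π[e](π[a,e](R))) → 4
  π[e,f,d]((S ⋈[d=e] π[e](π[a,e](R)))) → 4

E1 and E2 produce the same multiset:
e | f | d
4 | 9 | 4
4 | 9 | 4
5 | 3 | 5
5 | 3 | 5

yes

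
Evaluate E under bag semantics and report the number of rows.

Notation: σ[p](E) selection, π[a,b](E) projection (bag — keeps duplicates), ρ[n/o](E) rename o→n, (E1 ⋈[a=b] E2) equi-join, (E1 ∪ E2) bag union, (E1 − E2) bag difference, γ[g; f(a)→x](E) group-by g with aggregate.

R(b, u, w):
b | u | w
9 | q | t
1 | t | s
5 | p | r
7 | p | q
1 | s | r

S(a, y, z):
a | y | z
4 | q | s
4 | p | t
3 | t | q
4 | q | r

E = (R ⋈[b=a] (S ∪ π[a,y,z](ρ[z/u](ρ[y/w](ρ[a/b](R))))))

Subexpression sizes:
  R → 5
  S → 4
  R → 5
  ρ[a/b](R) → 5
  ρ[y/w](ρ[a/b](R)) → 5
  ρ[z/u](ρ[y/w](ρ[a/b](R))) → 5
  π[a,y,z](ρ[z/u](ρ[y/w](ρ[a/b](R)))) → 5
  (S ∪ π[a,y,z](ρ[z/u](ρ[y/w](ρ[a/b](R))))) → 9
  (R ⋈[b=a] (S ∪ π[a,y,z](ρ[z/u](ρ[y/w](ρ[a/b](R)))))) → 7

|E| = 7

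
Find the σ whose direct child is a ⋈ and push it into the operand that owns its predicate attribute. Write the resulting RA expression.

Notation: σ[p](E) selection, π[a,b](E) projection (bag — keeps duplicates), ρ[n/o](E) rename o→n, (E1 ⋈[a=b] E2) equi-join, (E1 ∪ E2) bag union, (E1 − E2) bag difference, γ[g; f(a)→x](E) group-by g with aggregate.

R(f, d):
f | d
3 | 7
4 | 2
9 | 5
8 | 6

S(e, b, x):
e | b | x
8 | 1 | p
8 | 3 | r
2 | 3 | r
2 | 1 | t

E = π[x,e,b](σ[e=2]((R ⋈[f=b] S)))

σ filters on e, owned by the right side.
E' = π[x,e,b]((R ⋈[f=b] σ[e=2](S)))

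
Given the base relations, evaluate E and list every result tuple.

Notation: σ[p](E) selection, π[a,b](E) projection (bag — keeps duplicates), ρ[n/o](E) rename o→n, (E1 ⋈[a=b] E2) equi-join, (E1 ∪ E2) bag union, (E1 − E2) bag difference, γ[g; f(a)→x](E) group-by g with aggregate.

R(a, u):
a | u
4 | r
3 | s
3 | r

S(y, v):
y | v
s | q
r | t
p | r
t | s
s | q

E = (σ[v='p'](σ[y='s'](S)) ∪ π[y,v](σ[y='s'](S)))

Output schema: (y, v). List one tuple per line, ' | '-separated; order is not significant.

Subexpression sizes:
  S → 5
  σ[y='s'](S) → 2
  σ[v='p'](σ[y='s'](S)) → 0
  S → 5
  σ[y='s'](S) → 2
  π[y,v](σ[y='s'](S)) → 2
  (σ[v='p'](σ[y='s'](S)) ∪ π[y,v](σ[y='s'](S))) → 2

== RESULT ==
y | v
s | q
s | q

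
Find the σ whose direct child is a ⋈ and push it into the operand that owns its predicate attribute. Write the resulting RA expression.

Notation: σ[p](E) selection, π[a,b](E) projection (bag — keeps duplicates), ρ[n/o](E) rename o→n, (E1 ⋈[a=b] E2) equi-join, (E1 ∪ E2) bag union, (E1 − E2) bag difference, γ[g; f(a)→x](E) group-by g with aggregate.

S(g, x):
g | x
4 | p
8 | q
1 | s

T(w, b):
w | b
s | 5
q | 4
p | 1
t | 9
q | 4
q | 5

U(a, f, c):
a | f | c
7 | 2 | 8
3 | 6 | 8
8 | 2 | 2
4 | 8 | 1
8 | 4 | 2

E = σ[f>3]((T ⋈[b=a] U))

σ filters on f, owned by the right side.
E' = (T ⋈[b=a] σ[f>3](U))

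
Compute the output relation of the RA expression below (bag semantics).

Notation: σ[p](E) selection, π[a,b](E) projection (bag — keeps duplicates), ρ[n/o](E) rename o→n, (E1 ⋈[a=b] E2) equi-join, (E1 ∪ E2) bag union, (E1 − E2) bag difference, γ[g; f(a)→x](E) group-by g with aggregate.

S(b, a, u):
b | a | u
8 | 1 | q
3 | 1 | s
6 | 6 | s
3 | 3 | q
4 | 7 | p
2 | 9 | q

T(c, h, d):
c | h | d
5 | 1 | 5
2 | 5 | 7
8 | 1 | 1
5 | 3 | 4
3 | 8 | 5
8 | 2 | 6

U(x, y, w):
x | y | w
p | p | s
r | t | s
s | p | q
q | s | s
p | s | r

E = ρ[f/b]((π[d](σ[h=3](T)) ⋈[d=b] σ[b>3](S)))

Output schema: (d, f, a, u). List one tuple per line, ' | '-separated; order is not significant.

Per-node cardinality:
  T → 6
  σ[h=3](T) → 1
  π[d](σ[h=3](T)) → 1
  S → 6
  σ[b>3](S) → 3
  (π[d](σ[h=3](T)) ⋈[d=b] σ[b>3](S)) → 1
  ρ[f/b]((π[d](σ[h=3](T)) ⋈[d=b] σ[b>3](S))) → 1

== RESULT ==
d | f | a | u
4 | 4 | 7 | p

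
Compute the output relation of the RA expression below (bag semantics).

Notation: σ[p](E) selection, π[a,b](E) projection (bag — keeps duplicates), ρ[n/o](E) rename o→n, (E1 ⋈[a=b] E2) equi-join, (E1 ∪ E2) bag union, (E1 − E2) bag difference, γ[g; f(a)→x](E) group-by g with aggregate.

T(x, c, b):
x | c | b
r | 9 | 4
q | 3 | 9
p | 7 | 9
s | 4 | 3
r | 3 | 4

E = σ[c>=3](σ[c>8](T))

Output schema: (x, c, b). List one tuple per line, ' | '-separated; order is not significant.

Per-node cardinality:
  T → 5
  σ[c>8](T) → 1
  σ[c>=3](σ[c>8](T)) → 1

== RESULT ==
x | c | b
r | 9 | 4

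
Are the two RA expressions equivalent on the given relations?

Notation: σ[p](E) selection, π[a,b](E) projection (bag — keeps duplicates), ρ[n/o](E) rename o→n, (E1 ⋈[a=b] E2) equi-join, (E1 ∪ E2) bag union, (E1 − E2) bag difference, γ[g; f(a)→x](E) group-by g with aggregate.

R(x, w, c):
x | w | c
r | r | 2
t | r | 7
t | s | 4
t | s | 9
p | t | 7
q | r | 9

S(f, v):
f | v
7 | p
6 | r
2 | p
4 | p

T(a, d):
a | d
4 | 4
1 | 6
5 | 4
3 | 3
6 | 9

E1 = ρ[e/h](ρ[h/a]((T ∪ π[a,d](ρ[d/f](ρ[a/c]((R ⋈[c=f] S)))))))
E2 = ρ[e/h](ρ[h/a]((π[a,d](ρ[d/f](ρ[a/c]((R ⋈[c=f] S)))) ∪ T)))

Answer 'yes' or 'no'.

E1 subexpression sizes:
  T → 5
  R → 6
  S → 4
  (R ⋈[c=f] S) → 4
  ρ[a/c]((R ⋈[c=f] S)) → 4
  ρ[d/f](ρ[a/c]((R ⋈[c=f] S))) → 4
  π[a,d](ρ[d/f](ρ[a/c]((R ⋈[c=f] S)))) → 4
  (T ∪ π[a,d](ρ[d/f](ρ[a/c]((R ⋈[c=f] S))))) → 9
  ρ[h/a]((T ∪ π[a,d](ρ[d/f](ρ[a/c]((R ⋈[c=f] S)))))) → 9
  ρ[e/h](ρ[h/a]((T ∪ π[a,d](ρ[d/f](ρ[a/c]((R ⋈[c=f] S))))))) → 9
E2 subexpression sizes:
  R → 6
  S → 4
  (R ⋈[c=f] S) → 4
  ρ[a/c]((R ⋈[c=f] S)) → 4
  ρ[d/f](ρ[a/c]((R ⋈[c=f] S))) → 4
  π[a,d](ρ[d/f](ρ[a/c]((R ⋈[c=f] S)))) → 4
  T → 5
  (π[a,d](ρ[d/f](ρ[a/c]((R ⋈[c=f] S)))) ∪ T) → 9
  ρ[h/a]((π[a,d](ρ[d/f](ρ[a/c]((R ⋈[c=f] S)))) ∪ T)) → 9
  ρ[e/h](ρ[h/a]((π[a,d](ρ[d/f](ρ[a/c]((R ⋈[c=f] S)))) ∪ T))) → 9

E1 and E2 produce the same multiset:
e | d
1 | 6
2 | 2
3 | 3
4 | 4
4 | 4
5 | 4
6 | 9
7 | 7
7 | 7

yes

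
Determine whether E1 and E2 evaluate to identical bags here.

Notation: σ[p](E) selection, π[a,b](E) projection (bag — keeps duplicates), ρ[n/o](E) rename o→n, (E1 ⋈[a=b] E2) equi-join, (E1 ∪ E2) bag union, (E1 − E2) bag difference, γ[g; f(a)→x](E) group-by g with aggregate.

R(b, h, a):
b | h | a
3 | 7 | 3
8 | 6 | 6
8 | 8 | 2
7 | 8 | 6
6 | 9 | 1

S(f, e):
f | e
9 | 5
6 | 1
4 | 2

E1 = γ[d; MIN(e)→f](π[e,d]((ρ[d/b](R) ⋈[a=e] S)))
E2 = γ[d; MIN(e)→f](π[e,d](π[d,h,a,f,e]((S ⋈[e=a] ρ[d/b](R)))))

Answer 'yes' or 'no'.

E1 per-node cardinality:
  R → 5
  ρ[d/b](R) → 5
  S → 3
  (ρ[d/b](R) ⋈[a=e] S) → 2
  π[e,d]((ρ[d/b](R) ⋈[a=e] S)) → 2
  γ[d; MIN(e)→f](π[e,d]((ρ[d/b](R) ⋈[a=e] S))) → 2
E2 per-node cardinality:
  S → 3
  R → 5
  ρ[d/b](R) → 5
  (S ⋈[e=a] ρ[d/b](R)) → 2
  π[d,h,a,f,e]((S ⋈[e=a] ρ[d/b](R))) → 2
  π[e,d](π[d,h,a,f,e]((S ⋈[e=a] ρ[d/b](R)))) → 2
  γ[d; MIN(e)→f](π[e,d](π[d,h,a,f,e]((S ⋈[e=a] ρ[d/b](R))))) → 2

E1 and E2 produce the same multiset:
d | f
6 | 1
8 | 2

yes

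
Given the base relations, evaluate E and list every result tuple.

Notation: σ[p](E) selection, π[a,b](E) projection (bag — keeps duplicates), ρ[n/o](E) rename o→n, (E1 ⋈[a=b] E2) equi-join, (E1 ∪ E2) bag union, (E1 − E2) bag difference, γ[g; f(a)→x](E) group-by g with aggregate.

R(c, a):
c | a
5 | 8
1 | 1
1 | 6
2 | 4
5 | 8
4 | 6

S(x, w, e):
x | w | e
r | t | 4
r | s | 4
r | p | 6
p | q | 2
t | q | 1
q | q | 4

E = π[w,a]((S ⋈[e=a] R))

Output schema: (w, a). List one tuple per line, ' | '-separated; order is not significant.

Subexpression sizes:
  S → 6
  R → 6
  (S ⋈[e=a] R) → 6
  π[w,a]((S ⋈[e=a] R)) → 6

== RESULT ==
w | a
p | 6
p | 6
q | 1
q | 4
s | 4
t | 4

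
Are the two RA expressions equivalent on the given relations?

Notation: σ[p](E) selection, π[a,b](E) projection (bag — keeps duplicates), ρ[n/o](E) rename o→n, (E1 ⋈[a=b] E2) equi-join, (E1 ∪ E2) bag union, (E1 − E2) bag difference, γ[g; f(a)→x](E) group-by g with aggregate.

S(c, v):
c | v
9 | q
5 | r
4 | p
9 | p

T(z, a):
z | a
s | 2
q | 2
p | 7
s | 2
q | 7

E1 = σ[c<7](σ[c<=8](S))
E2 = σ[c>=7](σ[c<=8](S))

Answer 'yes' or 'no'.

E1 per-node cardinality:
  S → 4
  σ[c<=8](S) → 2
  σ[c<7](σ[c<=8](S)) → 2
E2 per-node cardinality:
  S → 4
  σ[c<=8](S) → 2
  σ[c>=7](σ[c<=8](S)) → 0

E1 result:
c | v
4 | p
5 | r
E2 result:
c | v
(0 rows)
Witness: (5, 'r') appears 1× in E1 but 0× in E2.

no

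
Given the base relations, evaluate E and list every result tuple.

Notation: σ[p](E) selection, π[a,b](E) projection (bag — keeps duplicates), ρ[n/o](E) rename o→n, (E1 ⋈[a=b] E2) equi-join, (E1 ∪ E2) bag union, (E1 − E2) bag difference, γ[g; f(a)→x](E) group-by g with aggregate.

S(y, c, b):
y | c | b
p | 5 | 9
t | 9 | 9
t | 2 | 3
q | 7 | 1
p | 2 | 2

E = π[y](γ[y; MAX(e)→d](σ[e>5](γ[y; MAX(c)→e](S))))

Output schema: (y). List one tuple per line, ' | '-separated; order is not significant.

Stepwise |·|:
  S → 5
  γ[y; MAX(c)→e](S) → 3
  σ[e>5](γ[y; MAX(c)→e](S)) → 2
  γ[y; MAX(e)→d](σ[e>5](γ[y; MAX(c)→e](S))) → 2
  π[y](γ[y; MAX(e)→d](σ[e>5](γ[y; MAX(c)→e](S)))) → 2

== RESULT ==
y
q
t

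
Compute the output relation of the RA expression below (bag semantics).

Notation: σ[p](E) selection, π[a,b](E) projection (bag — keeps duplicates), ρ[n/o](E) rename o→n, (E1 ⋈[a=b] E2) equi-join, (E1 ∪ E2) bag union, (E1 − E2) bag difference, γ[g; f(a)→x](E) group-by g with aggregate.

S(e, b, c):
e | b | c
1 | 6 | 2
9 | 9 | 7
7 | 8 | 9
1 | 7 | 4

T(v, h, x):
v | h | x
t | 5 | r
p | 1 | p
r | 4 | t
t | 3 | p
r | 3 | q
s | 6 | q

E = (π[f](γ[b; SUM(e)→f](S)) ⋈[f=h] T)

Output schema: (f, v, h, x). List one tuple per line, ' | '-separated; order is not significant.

Subexpression sizes:
  S → 4
  γ[b; SUM(e)→f](S) → 4
  π[f](γ[b; SUM(e)→f](S)) → 4
  T → 6
  (π[f](γ[b; SUM(e)→f](S)) ⋈[f=h] T) → 2

== RESULT ==
f | v | h | x
1 | p | 1 | p
1 | p | 1 | p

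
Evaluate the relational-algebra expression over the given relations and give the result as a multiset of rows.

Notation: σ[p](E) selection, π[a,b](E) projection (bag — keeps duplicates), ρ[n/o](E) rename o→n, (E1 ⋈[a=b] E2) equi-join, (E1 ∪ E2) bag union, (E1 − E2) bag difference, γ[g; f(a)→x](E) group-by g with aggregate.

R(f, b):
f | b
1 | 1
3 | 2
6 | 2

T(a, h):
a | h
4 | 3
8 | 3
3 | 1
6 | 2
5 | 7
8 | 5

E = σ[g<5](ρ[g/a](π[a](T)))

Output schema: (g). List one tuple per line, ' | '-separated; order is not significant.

Subexpression sizes:
  T → 6
  π[a](T) → 6
  ρ[g/a](π[a](T)) → 6
  σ[g<5](ρ[g/a](π[a](T))) → 2

== RESULT ==
g
3
4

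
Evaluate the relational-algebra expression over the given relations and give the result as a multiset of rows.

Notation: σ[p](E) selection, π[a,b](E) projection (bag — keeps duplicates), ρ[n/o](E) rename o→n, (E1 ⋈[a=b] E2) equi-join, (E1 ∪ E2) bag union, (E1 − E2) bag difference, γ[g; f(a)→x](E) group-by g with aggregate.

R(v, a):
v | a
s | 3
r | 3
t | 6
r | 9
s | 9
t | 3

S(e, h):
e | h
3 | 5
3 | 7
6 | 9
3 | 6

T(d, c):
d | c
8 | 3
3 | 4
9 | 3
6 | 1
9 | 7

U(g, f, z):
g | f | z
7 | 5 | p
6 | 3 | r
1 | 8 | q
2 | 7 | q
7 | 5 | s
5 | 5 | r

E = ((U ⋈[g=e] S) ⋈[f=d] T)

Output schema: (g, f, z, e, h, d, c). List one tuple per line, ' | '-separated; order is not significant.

Row counts bottom-up:
  U → 6
  S → 4
  (U ⋈[g=e] S) → 1
  T → 5
  ((U ⋈[g=e] S) ⋈[f=d] T) → 1

== RESULT ==
g | f | z | e | h | d | c
6 | 3 | r | 6 | 9 | 3 | 4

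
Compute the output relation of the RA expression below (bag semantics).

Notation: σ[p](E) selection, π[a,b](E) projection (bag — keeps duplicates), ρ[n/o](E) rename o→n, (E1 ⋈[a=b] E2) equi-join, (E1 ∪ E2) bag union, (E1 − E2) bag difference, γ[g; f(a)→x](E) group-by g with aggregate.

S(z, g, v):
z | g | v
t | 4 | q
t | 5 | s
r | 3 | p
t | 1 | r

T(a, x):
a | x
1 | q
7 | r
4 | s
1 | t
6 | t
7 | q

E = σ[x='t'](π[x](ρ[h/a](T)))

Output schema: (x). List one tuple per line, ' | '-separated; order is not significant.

Subexpression sizes:
  T → 6
  ρ[h/a](T) → 6
  π[x](ρ[h/a](T)) → 6
  σ[x='t'](π[x](ρ[h/a](T))) → 2

== RESULT ==
x
t
t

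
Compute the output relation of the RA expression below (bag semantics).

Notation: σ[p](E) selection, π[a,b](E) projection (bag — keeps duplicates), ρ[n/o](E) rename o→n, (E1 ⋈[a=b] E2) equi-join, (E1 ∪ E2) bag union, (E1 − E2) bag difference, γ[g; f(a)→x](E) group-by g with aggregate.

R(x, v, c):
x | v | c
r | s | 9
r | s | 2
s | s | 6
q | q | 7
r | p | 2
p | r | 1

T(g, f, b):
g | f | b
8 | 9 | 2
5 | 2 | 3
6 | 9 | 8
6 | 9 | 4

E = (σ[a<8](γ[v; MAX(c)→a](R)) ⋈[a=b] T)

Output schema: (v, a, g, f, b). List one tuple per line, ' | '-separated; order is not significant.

Stepwise |·|:
  R → 6
  γ[v; MAX(c)→a](R) → 4
  σ[a<8](γ[v; MAX(c)→a](R)) → 3
  T → 4
  (σ[a<8](γ[v; MAX(c)→a](R)) ⋈[a=b] T) → 1

== RESULT ==
v | a | g | f | b
p | 2 | 8 | 9 | 2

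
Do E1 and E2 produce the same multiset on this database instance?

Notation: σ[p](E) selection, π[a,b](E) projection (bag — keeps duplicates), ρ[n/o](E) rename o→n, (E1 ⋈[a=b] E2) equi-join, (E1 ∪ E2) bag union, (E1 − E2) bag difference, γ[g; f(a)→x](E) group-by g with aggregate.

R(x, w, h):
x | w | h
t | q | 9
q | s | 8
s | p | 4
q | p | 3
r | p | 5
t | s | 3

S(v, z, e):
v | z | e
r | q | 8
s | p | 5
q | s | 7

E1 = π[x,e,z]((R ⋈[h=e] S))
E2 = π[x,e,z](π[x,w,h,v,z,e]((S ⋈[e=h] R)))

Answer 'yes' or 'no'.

E1 subexpression sizes:
  R → 6
  S → 3
  (R ⋈[h=e] S) → 2
  π[x,e,z]((R ⋈[h=e] S)) → 2
E2 subexpression sizes:
  S → 3
  R → 6
  (S ⋈[e=h] R) → 2
  π[x,w,h,v,z,e]((S ⋈[e=h] R)) → 2
  π[x,e,z](π[x,w,h,v,z,e]((S ⋈[e=h] R))) → 2

E1 and E2 produce the same multiset:
x | e | z
q | 8 | q
r | 5 | p

yes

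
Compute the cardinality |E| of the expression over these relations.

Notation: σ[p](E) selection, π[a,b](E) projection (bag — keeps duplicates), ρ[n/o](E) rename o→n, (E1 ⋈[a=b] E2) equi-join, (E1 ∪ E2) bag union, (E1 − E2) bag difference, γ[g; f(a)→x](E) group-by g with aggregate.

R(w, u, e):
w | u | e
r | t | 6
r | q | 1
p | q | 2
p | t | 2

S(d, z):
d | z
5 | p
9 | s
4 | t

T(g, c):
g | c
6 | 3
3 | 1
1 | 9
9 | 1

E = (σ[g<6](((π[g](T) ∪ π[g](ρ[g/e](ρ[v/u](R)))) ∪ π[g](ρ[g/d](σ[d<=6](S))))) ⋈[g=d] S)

Subexpression sizes:
  T → 4
  π[g](T) → 4
  R → 4
  ρ[v/u](R) → 4
  ρ[g/e](ρ[v/u](R)) → 4
  π[g](ρ[g/e](ρ[v/u](R))) → 4
  (π[g](T) ∪ π[g](ρ[g/e](ρ[v/u](R)))) → 8
  S → 3
  σ[d<=6](S) → 2
  ρ[g/d](σ[d<=6](S)) → 2
  π[g](ρ[g/d](σ[d<=6](S))) → 2
  ((π[g](T) ∪ π[g](ρ[g/e](ρ[v/u](R)))) ∪ π[g](ρ[g/d](σ[d<=6](S)))) → 10
  σ[g<6](((π[g](T) ∪ π[g](ρ[g/e](ρ[v/u](R)))) ∪ π[g](ρ[g/d](σ[d<=6](S))))) → 7
  S → 3
  (σ[g<6](((π[g](T) ∪ π[g](ρ[g/e](ρ[v/u](R)))) ∪ π[g](ρ[g/d](σ[d<=6](S))))) ⋈[g=d] S) → 2

|E| = 2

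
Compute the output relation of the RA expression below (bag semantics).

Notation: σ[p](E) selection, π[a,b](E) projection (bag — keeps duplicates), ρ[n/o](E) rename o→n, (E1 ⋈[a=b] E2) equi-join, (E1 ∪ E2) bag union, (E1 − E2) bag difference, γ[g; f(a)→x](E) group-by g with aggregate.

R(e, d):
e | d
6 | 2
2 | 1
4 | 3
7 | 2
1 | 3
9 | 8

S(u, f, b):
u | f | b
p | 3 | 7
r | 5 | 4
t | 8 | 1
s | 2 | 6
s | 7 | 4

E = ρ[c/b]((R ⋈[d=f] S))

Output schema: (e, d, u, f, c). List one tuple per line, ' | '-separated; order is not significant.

Row counts bottom-up:
  R → 6
  S → 5
  (R ⋈[d=f] S) → 5
  ρ[c/b]((R ⋈[d=f] S)) → 5

== RESULT ==
e | d | u | f | c
1 | 3 | p | 3 | 7
4 | 3 | p | 3 | 7
6 | 2 | s | 2 | 6
7 | 2 | s | 2 | 6
9 | 8 | t | 8 | 1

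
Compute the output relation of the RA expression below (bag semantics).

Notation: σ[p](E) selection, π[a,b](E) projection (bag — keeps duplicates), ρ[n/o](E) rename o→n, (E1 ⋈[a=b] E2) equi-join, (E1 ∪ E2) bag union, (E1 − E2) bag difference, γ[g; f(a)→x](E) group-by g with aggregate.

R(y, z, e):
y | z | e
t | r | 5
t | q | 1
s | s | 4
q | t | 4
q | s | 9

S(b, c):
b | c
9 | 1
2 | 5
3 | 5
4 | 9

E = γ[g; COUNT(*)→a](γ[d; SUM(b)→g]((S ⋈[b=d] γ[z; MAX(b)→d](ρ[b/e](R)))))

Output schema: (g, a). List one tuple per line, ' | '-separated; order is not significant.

Stepwise |·|:
  S → 4
  R → 5
  ρ[b/e](R) → 5
  γ[z; MAX(b)→d](ρ[b/e](R)) → 4
  (S ⋈[b=d] γ[z; MAX(b)→d](ρ[b/e](R))) → 2
  γ[d; SUM(b)→g]((S ⋈[b=d] γ[z; MAX(b)→d](ρ[b/e](R)))) → 2
  γ[g; COUNT(*)→a](γ[d; SUM(b)→g]((S ⋈[b=d] γ[z; MAX(b)→d](ρ[b/e](R))))) → 2

== RESULT ==
g | a
4 | 1
9 | 1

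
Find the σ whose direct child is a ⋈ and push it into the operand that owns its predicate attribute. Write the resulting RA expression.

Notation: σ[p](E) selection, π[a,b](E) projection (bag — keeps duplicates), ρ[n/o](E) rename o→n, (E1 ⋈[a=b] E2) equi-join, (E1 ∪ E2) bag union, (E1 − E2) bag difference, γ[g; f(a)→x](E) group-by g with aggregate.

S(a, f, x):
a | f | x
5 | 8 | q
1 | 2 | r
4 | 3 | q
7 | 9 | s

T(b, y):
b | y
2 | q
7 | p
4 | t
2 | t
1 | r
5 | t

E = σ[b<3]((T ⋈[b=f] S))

σ filters on b, owned by the left side.
E' = (σ[b<3](T) ⋈[b=f] S)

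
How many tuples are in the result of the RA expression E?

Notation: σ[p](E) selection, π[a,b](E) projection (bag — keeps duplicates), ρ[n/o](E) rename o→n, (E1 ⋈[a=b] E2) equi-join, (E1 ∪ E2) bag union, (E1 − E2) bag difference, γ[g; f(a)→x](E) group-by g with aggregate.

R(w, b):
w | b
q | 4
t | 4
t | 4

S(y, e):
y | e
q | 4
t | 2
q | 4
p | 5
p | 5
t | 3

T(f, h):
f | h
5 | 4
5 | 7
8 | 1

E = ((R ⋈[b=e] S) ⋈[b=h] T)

Stepwise |·|:
  R → 3
  S → 6
  (R ⋈[b=e] S) → 6
  T → 3
  ((R ⋈[b=e] S) ⋈[b=h] T) → 6

|E| = 6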